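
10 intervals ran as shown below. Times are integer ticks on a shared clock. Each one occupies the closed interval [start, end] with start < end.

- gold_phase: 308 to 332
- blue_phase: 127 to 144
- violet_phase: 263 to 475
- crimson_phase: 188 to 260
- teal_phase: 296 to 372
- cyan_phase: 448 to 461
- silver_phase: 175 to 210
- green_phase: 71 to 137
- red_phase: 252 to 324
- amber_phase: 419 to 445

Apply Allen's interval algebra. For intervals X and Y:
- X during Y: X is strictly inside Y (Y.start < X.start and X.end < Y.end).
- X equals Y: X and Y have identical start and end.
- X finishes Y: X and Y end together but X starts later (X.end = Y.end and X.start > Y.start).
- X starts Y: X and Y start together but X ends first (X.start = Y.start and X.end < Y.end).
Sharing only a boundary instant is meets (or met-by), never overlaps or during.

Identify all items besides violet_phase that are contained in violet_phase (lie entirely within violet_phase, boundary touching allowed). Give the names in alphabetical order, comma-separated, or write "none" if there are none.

Target violet_phase = [263, 475].
amber_phase [419, 445] → during → yes.
blue_phase [127, 144] → before → no.
crimson_phase [188, 260] → before → no.
cyan_phase [448, 461] → during → yes.
gold_phase [308, 332] → during → yes.
green_phase [71, 137] → before → no.
red_phase [252, 324] → overlaps → no.
silver_phase [175, 210] → before → no.
teal_phase [296, 372] → during → yes.
Result: amber_phase, cyan_phase, gold_phase, teal_phase.

amber_phase, cyan_phase, gold_phase, teal_phase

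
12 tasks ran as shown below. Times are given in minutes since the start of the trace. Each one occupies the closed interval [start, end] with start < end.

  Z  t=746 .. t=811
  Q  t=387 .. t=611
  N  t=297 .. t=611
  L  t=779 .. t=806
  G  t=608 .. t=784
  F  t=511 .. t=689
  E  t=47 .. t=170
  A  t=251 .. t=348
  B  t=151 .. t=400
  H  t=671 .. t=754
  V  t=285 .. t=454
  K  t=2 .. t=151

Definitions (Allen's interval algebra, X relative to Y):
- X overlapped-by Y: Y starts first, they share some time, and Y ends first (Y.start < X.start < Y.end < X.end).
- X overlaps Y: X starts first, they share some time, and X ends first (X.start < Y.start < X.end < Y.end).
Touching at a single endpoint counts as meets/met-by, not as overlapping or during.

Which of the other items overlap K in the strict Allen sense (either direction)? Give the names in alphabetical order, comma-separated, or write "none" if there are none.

E

Target K = [t=2, t=151].
A [t=251, t=348] → after → no.
B [t=151, t=400] → met-by → no.
E [t=47, t=170] → overlapped-by → yes.
F [t=511, t=689] → after → no.
G [t=608, t=784] → after → no.
H [t=671, t=754] → after → no.
L [t=779, t=806] → after → no.
N [t=297, t=611] → after → no.
Q [t=387, t=611] → after → no.
V [t=285, t=454] → after → no.
Z [t=746, t=811] → after → no.
Result: E.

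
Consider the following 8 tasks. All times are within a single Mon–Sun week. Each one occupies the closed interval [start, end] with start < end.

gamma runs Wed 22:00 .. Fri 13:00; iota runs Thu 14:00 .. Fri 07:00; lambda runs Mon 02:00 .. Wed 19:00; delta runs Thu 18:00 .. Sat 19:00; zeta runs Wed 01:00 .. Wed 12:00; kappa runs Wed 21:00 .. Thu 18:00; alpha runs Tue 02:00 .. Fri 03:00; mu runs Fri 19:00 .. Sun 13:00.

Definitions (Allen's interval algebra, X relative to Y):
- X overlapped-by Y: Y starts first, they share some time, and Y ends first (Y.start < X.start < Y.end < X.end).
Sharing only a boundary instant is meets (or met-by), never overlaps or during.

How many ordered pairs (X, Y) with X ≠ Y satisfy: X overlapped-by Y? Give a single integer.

Checking all 56 ordered pairs for relation 'overlapped-by'; matching pairs in alphabetical order:
(alpha, lambda): alpha overlapped-by lambda ✓
(delta, alpha): delta overlapped-by alpha ✓
(delta, gamma): delta overlapped-by gamma ✓
(delta, iota): delta overlapped-by iota ✓
(gamma, alpha): gamma overlapped-by alpha ✓
(gamma, kappa): gamma overlapped-by kappa ✓
(iota, alpha): iota overlapped-by alpha ✓
(iota, kappa): iota overlapped-by kappa ✓
(mu, delta): mu overlapped-by delta ✓
Count: 9.

9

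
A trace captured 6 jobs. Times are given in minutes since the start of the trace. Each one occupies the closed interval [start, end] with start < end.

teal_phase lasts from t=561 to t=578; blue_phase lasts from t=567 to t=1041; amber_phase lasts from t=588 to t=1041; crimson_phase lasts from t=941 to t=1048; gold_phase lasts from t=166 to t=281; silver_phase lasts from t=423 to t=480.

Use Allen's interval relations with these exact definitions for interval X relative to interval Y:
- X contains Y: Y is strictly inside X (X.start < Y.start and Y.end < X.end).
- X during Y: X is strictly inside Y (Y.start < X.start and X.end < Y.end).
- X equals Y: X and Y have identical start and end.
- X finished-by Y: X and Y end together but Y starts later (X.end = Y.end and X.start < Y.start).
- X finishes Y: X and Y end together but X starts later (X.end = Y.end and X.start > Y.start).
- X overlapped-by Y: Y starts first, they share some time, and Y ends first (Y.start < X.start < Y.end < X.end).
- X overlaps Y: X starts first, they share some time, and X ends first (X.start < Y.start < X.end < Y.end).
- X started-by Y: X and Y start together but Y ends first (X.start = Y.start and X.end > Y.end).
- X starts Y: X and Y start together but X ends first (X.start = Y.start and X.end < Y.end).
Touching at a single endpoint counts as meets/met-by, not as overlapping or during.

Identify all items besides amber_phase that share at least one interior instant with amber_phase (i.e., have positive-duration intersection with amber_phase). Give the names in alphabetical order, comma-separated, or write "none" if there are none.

Target amber_phase = [t=588, t=1041].
blue_phase [t=567, t=1041] → finished-by → yes.
crimson_phase [t=941, t=1048] → overlapped-by → yes.
gold_phase [t=166, t=281] → before → no.
silver_phase [t=423, t=480] → before → no.
teal_phase [t=561, t=578] → before → no.
Result: blue_phase, crimson_phase.

blue_phase, crimson_phase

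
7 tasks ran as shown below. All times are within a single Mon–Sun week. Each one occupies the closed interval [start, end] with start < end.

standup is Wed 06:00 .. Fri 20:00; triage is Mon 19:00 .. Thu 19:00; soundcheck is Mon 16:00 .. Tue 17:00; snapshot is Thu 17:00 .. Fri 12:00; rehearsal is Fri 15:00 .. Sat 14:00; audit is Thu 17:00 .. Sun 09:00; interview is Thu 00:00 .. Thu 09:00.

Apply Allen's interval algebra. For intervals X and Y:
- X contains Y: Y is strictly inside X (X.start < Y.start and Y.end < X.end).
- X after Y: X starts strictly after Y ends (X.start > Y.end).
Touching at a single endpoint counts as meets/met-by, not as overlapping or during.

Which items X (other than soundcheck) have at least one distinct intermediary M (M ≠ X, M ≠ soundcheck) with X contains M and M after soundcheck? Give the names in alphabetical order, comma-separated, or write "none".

audit, standup, triage

Target soundcheck = [Mon 16:00, Tue 17:00].
Intermediaries M with M after soundcheck: audit, interview, rehearsal, snapshot, standup.
Via audit — items with X contains audit: none.
Via interview — items with X contains interview: standup, triage.
Via rehearsal — items with X contains rehearsal: audit.
Via snapshot — items with X contains snapshot: standup.
Via standup — items with X contains standup: none.
Union: audit, standup, triage.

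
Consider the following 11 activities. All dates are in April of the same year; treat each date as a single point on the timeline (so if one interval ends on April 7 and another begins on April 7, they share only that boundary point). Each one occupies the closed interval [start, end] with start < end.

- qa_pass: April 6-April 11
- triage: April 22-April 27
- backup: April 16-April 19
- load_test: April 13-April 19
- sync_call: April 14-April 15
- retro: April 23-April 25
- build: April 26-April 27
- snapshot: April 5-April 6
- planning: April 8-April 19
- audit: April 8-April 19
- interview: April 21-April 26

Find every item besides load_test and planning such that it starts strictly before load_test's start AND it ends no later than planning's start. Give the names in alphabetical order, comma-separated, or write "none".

snapshot

Conditions: its start is strictly before load_test's start (X.start < April 13) AND its end is no later than planning's start (X.end <= April 8).
audit: start April 8 < April 13? ✓; end April 19 <= April 8? ✗ → no.
backup: start April 16 < April 13? ✗; end April 19 <= April 8? ✗ → no.
build: start April 26 < April 13? ✗; end April 27 <= April 8? ✗ → no.
interview: start April 21 < April 13? ✗; end April 26 <= April 8? ✗ → no.
qa_pass: start April 6 < April 13? ✓; end April 11 <= April 8? ✗ → no.
retro: start April 23 < April 13? ✗; end April 25 <= April 8? ✗ → no.
snapshot: start April 5 < April 13? ✓; end April 6 <= April 8? ✓ → yes.
sync_call: start April 14 < April 13? ✗; end April 15 <= April 8? ✗ → no.
triage: start April 22 < April 13? ✗; end April 27 <= April 8? ✗ → no.
Result: snapshot.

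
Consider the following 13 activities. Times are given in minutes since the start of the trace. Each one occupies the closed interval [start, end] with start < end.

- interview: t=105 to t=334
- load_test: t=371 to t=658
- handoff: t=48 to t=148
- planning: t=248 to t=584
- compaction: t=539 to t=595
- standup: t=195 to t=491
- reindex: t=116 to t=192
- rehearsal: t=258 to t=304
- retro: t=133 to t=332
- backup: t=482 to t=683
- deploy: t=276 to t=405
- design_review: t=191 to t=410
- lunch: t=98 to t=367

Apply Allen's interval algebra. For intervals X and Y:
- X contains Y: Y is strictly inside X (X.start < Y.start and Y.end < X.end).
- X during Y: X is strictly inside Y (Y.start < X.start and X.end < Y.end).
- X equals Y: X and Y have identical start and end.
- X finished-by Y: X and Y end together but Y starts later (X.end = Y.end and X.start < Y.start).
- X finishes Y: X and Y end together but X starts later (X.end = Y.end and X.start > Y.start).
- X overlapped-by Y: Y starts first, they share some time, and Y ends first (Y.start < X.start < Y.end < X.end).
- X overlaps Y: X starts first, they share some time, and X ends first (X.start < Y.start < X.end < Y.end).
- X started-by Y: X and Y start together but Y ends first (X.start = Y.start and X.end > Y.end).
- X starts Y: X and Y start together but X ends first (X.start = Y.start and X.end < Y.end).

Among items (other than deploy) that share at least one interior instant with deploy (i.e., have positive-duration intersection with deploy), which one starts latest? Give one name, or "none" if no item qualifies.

load_test

Target deploy = [t=276, t=405].
backup [t=482, t=683] → after → excluded.
compaction [t=539, t=595] → after → excluded.
design_review [t=191, t=410] → contains → candidate.
handoff [t=48, t=148] → before → excluded.
interview [t=105, t=334] → overlaps → candidate.
load_test [t=371, t=658] → overlapped-by → candidate.
lunch [t=98, t=367] → overlaps → candidate.
planning [t=248, t=584] → contains → candidate.
rehearsal [t=258, t=304] → overlaps → candidate.
reindex [t=116, t=192] → before → excluded.
retro [t=133, t=332] → overlaps → candidate.
standup [t=195, t=491] → contains → candidate.
Among candidates, latest start is t=371 → load_test.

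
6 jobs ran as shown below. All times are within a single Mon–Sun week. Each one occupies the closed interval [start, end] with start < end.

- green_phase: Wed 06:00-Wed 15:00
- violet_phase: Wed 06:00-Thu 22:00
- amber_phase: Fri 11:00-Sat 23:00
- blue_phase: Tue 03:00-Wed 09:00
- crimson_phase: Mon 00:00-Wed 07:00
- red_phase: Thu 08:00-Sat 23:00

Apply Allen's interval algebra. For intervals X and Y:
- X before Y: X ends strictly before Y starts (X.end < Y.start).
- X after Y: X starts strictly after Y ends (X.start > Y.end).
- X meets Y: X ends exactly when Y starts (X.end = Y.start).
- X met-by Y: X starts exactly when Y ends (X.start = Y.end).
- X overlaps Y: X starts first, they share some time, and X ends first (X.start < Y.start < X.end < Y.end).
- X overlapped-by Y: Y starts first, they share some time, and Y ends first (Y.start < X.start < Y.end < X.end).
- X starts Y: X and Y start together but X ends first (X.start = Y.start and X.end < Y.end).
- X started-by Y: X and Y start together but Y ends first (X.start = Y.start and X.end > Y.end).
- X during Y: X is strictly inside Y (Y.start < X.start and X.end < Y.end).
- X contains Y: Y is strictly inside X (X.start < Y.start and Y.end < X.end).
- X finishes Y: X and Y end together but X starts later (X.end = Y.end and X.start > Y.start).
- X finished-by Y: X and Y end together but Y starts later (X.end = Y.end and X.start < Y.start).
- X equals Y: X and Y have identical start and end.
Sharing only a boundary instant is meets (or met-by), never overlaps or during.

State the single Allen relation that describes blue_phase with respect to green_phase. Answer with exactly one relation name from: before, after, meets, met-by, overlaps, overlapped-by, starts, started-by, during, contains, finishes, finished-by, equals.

overlaps

blue_phase = [Tue 03:00, Wed 09:00]; green_phase = [Wed 06:00, Wed 15:00].
Compare endpoints: blue_phase.start < green_phase.start, blue_phase.start < green_phase.end, blue_phase.end > green_phase.start, blue_phase.end < green_phase.end.
That pattern is 'overlaps'.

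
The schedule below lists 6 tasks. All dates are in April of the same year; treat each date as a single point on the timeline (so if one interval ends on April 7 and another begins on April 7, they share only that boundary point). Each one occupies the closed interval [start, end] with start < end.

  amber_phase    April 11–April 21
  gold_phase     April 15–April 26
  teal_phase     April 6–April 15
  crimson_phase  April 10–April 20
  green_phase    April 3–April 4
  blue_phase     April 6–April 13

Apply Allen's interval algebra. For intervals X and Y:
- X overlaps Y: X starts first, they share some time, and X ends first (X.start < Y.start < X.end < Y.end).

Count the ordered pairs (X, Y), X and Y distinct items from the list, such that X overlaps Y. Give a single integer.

Checking all 30 ordered pairs for relation 'overlaps'; matching pairs in alphabetical order:
(amber_phase, gold_phase): amber_phase overlaps gold_phase ✓
(blue_phase, amber_phase): blue_phase overlaps amber_phase ✓
(blue_phase, crimson_phase): blue_phase overlaps crimson_phase ✓
(crimson_phase, amber_phase): crimson_phase overlaps amber_phase ✓
(crimson_phase, gold_phase): crimson_phase overlaps gold_phase ✓
(teal_phase, amber_phase): teal_phase overlaps amber_phase ✓
(teal_phase, crimson_phase): teal_phase overlaps crimson_phase ✓
Count: 7.

7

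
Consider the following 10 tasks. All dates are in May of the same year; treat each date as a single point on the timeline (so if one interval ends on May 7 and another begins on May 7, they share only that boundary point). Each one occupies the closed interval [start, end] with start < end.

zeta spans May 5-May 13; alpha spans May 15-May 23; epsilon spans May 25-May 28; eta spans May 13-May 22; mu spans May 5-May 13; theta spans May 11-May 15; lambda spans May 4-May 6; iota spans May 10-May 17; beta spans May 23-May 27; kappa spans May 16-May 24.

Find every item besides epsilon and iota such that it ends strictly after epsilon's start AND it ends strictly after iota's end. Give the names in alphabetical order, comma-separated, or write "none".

beta

Conditions: its end is strictly after epsilon's start (X.end > May 25) AND its end is strictly after iota's end (X.end > May 17).
alpha: end May 23 > May 25? ✗; end May 23 > May 17? ✓ → no.
beta: end May 27 > May 25? ✓; end May 27 > May 17? ✓ → yes.
eta: end May 22 > May 25? ✗; end May 22 > May 17? ✓ → no.
kappa: end May 24 > May 25? ✗; end May 24 > May 17? ✓ → no.
lambda: end May 6 > May 25? ✗; end May 6 > May 17? ✗ → no.
mu: end May 13 > May 25? ✗; end May 13 > May 17? ✗ → no.
theta: end May 15 > May 25? ✗; end May 15 > May 17? ✗ → no.
zeta: end May 13 > May 25? ✗; end May 13 > May 17? ✗ → no.
Result: beta.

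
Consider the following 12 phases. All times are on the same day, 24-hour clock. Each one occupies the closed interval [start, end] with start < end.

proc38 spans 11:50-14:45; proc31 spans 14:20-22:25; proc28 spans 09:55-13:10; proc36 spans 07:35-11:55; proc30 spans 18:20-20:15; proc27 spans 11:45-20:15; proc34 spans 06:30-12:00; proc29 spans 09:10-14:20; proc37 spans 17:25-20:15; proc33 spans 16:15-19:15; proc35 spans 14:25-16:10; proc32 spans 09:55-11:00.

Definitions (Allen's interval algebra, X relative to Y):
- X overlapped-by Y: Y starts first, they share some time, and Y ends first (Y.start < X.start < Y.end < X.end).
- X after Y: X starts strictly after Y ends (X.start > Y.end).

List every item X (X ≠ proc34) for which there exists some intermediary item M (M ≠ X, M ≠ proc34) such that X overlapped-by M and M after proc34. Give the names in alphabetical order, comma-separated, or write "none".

proc30, proc37

Target proc34 = [06:30, 12:00].
Intermediaries M with M after proc34: proc30, proc31, proc33, proc35, proc37.
Via proc30 — items with X overlapped-by proc30: none.
Via proc31 — items with X overlapped-by proc31: none.
Via proc33 — items with X overlapped-by proc33: proc30, proc37.
Via proc35 — items with X overlapped-by proc35: none.
Via proc37 — items with X overlapped-by proc37: none.
Union: proc30, proc37.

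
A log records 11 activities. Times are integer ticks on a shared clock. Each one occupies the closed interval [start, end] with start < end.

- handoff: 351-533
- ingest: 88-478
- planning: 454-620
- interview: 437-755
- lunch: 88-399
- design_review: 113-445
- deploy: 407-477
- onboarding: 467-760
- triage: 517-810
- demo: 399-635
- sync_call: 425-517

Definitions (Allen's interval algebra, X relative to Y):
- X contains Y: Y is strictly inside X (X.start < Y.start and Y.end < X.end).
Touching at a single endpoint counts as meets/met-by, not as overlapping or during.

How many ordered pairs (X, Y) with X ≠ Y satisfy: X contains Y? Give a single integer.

8

Checking all 110 ordered pairs for relation 'contains'; matching pairs in alphabetical order:
(demo, deploy): demo contains deploy ✓
(demo, planning): demo contains planning ✓
(demo, sync_call): demo contains sync_call ✓
(handoff, deploy): handoff contains deploy ✓
(handoff, sync_call): handoff contains sync_call ✓
(ingest, deploy): ingest contains deploy ✓
(ingest, design_review): ingest contains design_review ✓
(interview, planning): interview contains planning ✓
Count: 8.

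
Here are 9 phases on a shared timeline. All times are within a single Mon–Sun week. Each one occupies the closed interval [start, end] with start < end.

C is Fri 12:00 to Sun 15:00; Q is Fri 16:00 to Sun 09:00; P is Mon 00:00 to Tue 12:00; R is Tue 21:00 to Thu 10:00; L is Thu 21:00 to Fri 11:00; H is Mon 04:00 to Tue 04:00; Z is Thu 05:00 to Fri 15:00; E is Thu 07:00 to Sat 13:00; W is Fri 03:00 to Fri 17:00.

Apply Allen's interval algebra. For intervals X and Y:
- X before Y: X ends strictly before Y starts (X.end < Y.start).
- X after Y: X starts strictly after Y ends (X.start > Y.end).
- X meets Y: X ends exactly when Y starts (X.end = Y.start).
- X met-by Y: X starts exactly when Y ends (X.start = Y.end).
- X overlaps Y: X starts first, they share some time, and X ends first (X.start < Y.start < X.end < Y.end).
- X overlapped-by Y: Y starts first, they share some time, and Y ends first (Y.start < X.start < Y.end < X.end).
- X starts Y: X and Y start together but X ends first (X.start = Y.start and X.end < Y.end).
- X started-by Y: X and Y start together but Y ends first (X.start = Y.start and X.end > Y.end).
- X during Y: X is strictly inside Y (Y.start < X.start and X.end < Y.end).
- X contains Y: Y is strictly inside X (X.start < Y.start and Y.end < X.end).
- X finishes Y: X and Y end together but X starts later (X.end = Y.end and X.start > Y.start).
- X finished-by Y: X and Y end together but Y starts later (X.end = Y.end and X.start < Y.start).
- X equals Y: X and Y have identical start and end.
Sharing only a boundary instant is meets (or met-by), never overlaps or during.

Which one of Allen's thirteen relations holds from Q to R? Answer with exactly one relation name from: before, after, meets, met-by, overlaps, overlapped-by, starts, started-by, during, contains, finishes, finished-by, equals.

after

Q = [Fri 16:00, Sun 09:00]; R = [Tue 21:00, Thu 10:00].
Compare endpoints: Q.start > R.start, Q.start > R.end, Q.end > R.start, Q.end > R.end.
That pattern is 'after'.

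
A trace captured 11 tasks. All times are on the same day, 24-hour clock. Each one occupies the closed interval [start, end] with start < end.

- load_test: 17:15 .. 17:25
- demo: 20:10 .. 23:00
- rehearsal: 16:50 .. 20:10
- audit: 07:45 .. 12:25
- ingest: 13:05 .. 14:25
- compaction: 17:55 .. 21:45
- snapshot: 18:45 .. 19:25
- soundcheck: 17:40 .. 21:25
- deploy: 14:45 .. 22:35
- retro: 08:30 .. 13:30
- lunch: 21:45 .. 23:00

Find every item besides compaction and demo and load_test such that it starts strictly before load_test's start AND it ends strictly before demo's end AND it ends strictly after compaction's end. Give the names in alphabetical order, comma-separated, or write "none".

Conditions: its start is strictly before load_test's start (X.start < 17:15) AND its end is strictly before demo's end (X.end < 23:00) AND its end is strictly after compaction's end (X.end > 21:45).
audit: start 07:45 < 17:15? ✓; end 12:25 < 23:00? ✓; end 12:25 > 21:45? ✗ → no.
deploy: start 14:45 < 17:15? ✓; end 22:35 < 23:00? ✓; end 22:35 > 21:45? ✓ → yes.
ingest: start 13:05 < 17:15? ✓; end 14:25 < 23:00? ✓; end 14:25 > 21:45? ✗ → no.
lunch: start 21:45 < 17:15? ✗; end 23:00 < 23:00? ✗; end 23:00 > 21:45? ✓ → no.
rehearsal: start 16:50 < 17:15? ✓; end 20:10 < 23:00? ✓; end 20:10 > 21:45? ✗ → no.
retro: start 08:30 < 17:15? ✓; end 13:30 < 23:00? ✓; end 13:30 > 21:45? ✗ → no.
snapshot: start 18:45 < 17:15? ✗; end 19:25 < 23:00? ✓; end 19:25 > 21:45? ✗ → no.
soundcheck: start 17:40 < 17:15? ✗; end 21:25 < 23:00? ✓; end 21:25 > 21:45? ✗ → no.
Result: deploy.

deploy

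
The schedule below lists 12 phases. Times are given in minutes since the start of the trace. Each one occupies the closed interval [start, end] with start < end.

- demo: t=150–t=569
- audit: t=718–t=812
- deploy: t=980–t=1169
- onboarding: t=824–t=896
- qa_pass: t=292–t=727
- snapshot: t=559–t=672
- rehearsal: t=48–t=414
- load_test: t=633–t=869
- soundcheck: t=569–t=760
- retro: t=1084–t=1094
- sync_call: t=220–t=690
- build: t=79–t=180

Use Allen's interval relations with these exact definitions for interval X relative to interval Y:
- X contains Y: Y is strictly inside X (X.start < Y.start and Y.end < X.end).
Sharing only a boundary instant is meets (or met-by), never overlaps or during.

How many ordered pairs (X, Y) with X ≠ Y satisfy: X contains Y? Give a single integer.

5

Checking all 132 ordered pairs for relation 'contains'; matching pairs in alphabetical order:
(deploy, retro): deploy contains retro ✓
(load_test, audit): load_test contains audit ✓
(qa_pass, snapshot): qa_pass contains snapshot ✓
(rehearsal, build): rehearsal contains build ✓
(sync_call, snapshot): sync_call contains snapshot ✓
Count: 5.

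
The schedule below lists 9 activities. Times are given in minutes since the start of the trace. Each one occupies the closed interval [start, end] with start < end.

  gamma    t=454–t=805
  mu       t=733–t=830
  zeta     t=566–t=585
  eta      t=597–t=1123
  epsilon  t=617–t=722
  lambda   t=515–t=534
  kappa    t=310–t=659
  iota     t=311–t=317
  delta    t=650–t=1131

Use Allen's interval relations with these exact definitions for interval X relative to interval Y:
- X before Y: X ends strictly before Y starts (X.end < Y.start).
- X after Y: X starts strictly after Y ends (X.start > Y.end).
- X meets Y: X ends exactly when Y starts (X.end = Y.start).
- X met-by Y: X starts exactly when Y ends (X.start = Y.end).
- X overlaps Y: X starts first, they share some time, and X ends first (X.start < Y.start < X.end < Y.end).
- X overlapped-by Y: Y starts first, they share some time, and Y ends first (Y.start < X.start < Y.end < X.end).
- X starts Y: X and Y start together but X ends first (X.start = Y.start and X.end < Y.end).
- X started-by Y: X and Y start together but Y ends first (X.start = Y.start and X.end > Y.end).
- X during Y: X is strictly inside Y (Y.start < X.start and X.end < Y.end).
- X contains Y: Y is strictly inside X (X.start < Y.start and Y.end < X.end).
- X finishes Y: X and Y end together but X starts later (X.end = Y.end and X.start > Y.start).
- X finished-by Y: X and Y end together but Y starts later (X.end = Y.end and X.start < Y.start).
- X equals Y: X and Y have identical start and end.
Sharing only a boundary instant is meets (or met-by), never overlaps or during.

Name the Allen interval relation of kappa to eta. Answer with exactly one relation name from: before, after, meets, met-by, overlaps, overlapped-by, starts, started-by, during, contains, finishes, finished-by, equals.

kappa = [t=310, t=659]; eta = [t=597, t=1123].
Compare endpoints: kappa.start < eta.start, kappa.start < eta.end, kappa.end > eta.start, kappa.end < eta.end.
That pattern is 'overlaps'.

overlaps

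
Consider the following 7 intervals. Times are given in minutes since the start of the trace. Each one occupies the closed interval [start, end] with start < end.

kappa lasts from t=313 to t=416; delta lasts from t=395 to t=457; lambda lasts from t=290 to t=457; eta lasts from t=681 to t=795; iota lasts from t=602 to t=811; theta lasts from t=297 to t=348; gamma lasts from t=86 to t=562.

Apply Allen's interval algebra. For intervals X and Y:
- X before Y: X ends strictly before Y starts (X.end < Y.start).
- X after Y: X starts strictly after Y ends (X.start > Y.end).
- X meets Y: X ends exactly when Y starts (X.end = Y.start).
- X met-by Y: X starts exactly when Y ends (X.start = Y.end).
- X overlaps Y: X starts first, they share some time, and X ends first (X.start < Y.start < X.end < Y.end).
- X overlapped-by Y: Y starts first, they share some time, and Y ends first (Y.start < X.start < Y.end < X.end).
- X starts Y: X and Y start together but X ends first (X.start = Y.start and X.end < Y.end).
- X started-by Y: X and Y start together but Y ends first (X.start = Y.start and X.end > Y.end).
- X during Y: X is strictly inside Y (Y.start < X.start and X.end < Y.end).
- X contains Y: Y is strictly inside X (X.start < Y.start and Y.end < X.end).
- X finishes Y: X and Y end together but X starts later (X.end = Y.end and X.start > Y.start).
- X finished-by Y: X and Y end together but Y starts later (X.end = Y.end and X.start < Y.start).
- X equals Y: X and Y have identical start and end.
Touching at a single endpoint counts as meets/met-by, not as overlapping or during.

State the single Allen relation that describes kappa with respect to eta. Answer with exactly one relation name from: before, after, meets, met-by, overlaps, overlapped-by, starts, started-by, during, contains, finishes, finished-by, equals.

before

kappa = [t=313, t=416]; eta = [t=681, t=795].
Compare endpoints: kappa.start < eta.start, kappa.start < eta.end, kappa.end < eta.start, kappa.end < eta.end.
That pattern is 'before'.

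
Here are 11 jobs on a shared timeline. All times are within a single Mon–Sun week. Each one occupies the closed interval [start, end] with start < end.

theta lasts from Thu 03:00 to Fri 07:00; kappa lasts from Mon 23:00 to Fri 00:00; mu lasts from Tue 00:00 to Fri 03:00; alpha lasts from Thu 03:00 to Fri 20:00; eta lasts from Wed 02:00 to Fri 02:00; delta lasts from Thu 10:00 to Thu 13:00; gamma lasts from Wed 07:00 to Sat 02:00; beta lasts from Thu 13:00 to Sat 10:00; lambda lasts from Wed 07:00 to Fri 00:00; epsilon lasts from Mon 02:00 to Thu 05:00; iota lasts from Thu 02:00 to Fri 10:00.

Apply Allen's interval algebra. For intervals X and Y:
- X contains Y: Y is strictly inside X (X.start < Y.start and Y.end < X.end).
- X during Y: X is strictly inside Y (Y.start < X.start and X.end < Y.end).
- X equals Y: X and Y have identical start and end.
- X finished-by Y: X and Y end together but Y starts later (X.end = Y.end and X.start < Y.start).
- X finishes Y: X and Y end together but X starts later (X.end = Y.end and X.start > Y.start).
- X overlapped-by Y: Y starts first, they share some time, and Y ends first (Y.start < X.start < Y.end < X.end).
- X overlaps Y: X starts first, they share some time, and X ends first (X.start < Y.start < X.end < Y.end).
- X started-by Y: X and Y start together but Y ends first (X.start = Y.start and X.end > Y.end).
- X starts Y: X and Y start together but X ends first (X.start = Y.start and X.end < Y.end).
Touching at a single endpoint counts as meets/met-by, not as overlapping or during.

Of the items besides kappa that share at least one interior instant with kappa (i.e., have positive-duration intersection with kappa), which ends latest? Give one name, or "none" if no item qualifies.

beta

Target kappa = [Mon 23:00, Fri 00:00].
alpha [Thu 03:00, Fri 20:00] → overlapped-by → candidate.
beta [Thu 13:00, Sat 10:00] → overlapped-by → candidate.
delta [Thu 10:00, Thu 13:00] → during → candidate.
epsilon [Mon 02:00, Thu 05:00] → overlaps → candidate.
eta [Wed 02:00, Fri 02:00] → overlapped-by → candidate.
gamma [Wed 07:00, Sat 02:00] → overlapped-by → candidate.
iota [Thu 02:00, Fri 10:00] → overlapped-by → candidate.
lambda [Wed 07:00, Fri 00:00] → finishes → candidate.
mu [Tue 00:00, Fri 03:00] → overlapped-by → candidate.
theta [Thu 03:00, Fri 07:00] → overlapped-by → candidate.
Among candidates, latest end is Sat 10:00 → beta.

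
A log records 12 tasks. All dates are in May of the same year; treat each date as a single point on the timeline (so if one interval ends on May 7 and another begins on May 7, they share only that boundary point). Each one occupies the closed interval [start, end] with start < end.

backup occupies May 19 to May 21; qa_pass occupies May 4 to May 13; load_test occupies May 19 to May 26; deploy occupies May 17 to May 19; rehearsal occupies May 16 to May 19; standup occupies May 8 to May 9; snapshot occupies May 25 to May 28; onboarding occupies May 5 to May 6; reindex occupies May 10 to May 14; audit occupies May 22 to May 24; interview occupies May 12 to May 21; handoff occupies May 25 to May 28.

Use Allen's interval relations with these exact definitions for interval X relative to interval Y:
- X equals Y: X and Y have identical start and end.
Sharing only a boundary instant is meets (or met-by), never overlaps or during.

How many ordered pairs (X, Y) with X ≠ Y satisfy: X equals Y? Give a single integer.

2

Checking all 132 ordered pairs for relation 'equals'; matching pairs in alphabetical order:
(handoff, snapshot): handoff equals snapshot ✓
(snapshot, handoff): snapshot equals handoff ✓
Count: 2.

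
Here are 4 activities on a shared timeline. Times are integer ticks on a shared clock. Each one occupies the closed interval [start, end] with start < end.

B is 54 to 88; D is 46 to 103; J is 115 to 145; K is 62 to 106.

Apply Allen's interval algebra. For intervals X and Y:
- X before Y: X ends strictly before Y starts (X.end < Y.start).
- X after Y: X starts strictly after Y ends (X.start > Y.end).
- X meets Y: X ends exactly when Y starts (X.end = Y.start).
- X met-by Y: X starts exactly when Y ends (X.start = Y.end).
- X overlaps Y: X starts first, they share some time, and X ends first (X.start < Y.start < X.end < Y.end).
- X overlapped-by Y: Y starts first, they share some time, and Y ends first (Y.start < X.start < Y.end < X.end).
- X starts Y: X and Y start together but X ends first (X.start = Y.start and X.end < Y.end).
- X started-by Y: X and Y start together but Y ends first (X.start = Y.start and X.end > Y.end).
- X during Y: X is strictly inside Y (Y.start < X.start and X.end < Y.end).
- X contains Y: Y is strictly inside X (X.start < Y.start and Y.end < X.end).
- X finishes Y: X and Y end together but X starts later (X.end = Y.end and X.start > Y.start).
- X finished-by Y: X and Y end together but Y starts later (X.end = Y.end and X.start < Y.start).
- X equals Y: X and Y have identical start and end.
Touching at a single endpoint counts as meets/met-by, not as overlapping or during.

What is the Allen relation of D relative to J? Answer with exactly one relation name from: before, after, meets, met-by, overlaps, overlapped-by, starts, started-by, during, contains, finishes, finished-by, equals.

before

D = [46, 103]; J = [115, 145].
Compare endpoints: D.start < J.start, D.start < J.end, D.end < J.start, D.end < J.end.
That pattern is 'before'.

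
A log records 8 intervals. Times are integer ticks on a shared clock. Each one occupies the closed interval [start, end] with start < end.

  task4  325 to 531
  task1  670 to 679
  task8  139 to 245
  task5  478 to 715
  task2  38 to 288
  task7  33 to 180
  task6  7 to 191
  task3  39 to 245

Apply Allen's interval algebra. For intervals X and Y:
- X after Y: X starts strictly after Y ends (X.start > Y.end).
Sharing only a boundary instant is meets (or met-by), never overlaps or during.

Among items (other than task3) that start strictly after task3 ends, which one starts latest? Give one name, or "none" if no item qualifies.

task1

Target task3 = [39, 245].
task1 [670, 679] → after → candidate.
task2 [38, 288] → contains → excluded.
task4 [325, 531] → after → candidate.
task5 [478, 715] → after → candidate.
task6 [7, 191] → overlaps → excluded.
task7 [33, 180] → overlaps → excluded.
task8 [139, 245] → finishes → excluded.
Among candidates, latest start is 670 → task1.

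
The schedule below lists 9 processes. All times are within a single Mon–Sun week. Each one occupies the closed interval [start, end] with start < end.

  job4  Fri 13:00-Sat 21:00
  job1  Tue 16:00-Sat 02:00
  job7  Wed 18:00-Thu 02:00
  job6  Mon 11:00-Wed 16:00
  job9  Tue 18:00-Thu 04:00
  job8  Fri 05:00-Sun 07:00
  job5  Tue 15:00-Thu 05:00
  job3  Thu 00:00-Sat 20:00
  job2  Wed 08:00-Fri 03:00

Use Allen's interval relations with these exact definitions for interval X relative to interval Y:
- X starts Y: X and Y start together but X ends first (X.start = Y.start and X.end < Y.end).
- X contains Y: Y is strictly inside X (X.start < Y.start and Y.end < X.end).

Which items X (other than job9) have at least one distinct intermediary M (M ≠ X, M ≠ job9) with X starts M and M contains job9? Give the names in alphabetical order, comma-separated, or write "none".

none

Target job9 = [Tue 18:00, Thu 04:00].
Intermediaries M with M contains job9: job1, job5.
Via job1 — items with X starts job1: none.
Via job5 — items with X starts job5: none.
Union: none.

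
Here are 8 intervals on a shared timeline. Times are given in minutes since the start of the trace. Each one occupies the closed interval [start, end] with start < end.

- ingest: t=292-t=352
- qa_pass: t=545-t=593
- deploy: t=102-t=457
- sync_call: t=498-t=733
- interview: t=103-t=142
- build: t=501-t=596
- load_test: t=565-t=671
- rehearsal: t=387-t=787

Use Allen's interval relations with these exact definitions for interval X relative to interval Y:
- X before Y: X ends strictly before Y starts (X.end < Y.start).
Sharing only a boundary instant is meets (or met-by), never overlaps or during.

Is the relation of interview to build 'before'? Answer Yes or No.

Yes

interview = [t=103, t=142], build = [t=501, t=596].
Actual relation of interview to build: before.
Asked whether 'before' holds → Yes.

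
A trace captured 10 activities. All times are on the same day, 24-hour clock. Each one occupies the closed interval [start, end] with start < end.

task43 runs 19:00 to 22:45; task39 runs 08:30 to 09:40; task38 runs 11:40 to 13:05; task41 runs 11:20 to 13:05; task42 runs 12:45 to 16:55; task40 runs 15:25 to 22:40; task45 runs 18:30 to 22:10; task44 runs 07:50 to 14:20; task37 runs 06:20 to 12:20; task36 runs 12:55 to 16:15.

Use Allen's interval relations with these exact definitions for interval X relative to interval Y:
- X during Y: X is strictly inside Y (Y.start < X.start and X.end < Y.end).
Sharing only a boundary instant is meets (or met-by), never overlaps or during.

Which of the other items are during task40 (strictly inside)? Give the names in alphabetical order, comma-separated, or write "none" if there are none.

task45

Target task40 = [15:25, 22:40].
task36 [12:55, 16:15] → overlaps → no.
task37 [06:20, 12:20] → before → no.
task38 [11:40, 13:05] → before → no.
task39 [08:30, 09:40] → before → no.
task41 [11:20, 13:05] → before → no.
task42 [12:45, 16:55] → overlaps → no.
task43 [19:00, 22:45] → overlapped-by → no.
task44 [07:50, 14:20] → before → no.
task45 [18:30, 22:10] → during → yes.
Result: task45.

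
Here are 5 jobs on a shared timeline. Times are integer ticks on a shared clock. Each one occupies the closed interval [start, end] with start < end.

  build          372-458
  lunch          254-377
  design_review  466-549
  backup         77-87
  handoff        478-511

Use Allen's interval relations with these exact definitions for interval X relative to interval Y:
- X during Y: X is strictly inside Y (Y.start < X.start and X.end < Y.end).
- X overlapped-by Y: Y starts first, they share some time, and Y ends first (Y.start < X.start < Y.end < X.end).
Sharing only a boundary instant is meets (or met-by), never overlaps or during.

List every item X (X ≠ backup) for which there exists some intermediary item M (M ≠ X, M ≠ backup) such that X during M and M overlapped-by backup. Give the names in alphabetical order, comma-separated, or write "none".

Target backup = [77, 87].
Intermediaries M with M overlapped-by backup: none.
Union: none.

none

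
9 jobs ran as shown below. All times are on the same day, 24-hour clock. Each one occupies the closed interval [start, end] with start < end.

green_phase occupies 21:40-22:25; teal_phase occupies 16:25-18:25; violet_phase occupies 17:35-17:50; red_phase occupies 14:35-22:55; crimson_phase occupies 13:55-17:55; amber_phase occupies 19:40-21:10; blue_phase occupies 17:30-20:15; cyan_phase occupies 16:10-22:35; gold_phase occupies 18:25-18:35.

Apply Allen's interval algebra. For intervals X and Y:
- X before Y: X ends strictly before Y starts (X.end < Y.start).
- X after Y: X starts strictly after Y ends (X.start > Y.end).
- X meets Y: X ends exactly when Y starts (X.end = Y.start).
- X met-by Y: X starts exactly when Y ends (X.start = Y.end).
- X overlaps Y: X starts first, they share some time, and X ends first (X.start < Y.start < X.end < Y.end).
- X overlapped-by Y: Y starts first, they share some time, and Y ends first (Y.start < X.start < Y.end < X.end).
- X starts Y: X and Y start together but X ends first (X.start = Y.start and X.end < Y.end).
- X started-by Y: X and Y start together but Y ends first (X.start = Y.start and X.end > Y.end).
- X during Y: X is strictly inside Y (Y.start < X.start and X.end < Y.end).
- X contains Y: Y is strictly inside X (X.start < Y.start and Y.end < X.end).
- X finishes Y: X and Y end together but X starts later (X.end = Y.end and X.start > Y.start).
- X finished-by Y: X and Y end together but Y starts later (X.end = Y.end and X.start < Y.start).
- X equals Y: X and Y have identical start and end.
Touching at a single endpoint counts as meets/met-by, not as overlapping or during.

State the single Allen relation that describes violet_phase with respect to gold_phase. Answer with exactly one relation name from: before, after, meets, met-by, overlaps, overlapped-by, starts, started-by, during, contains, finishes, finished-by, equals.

violet_phase = [17:35, 17:50]; gold_phase = [18:25, 18:35].
Compare endpoints: violet_phase.start < gold_phase.start, violet_phase.start < gold_phase.end, violet_phase.end < gold_phase.start, violet_phase.end < gold_phase.end.
That pattern is 'before'.

before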